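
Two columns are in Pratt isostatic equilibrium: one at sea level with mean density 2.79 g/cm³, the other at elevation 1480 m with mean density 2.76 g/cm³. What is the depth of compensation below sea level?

136000 m

ρ_ref D = ρ (D + h) → D (ρ_ref − ρ) = ρ h.
D = ρ h/(ρ_ref − ρ) = 2.76 × 1480 m/(2.79 − 2.76) = 136000 m.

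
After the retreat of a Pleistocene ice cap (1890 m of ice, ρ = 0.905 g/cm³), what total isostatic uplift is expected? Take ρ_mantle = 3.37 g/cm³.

508 m

Removing the load lets mantle flow back in; uplift u satisfies ρ_ice t = ρ_m u.
u = t ρ_ice/ρ_m = 1890 m × 0.905/3.37 = 508 m.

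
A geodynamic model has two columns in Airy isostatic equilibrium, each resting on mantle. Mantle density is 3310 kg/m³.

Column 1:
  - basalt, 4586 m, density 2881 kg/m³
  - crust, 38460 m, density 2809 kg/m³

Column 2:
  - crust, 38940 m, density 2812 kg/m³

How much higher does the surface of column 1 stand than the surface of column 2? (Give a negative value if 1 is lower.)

557 m

For any compensation level in the mantle, the mantle terms cancel and isostasy reduces to e = (Σt_1 − Σt_2) − (Σ(ρt)_1 − Σ(ρt)_2) / ρ_m.
Σt_1 = 43046 m; Σt_2 = 38940 m; Σ(ρt)_1 = 121246406; Σ(ρt)_2 = 109499280 (in m·kg/m³).
e = (43046 − 38940) − (121246406 − 109499280) / 3310 = 557 m.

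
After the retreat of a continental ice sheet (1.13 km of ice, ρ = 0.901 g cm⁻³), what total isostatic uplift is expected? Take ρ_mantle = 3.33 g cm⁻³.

Removing the load lets mantle flow back in; uplift u satisfies ρ_ice t = ρ_m u.
u = t ρ_ice/ρ_m = 1.13 km × 0.901/3.33 = 0.306 km.

0.306 km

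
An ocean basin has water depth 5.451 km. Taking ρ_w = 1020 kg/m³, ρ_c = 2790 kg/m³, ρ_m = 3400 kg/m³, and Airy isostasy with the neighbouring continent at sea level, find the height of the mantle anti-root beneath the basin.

By Archimedes' principle applied to the lithosphere: replacing crust with seawater at the top is compensated by replacing crust with mantle at the base: d (ρ_c − ρ_w) = a (ρ_m − ρ_c).
a = d (ρ_c − ρ_w)/(ρ_m − ρ_c) = 5.451 km × 1770/610 = 15.8 km.

15.8 km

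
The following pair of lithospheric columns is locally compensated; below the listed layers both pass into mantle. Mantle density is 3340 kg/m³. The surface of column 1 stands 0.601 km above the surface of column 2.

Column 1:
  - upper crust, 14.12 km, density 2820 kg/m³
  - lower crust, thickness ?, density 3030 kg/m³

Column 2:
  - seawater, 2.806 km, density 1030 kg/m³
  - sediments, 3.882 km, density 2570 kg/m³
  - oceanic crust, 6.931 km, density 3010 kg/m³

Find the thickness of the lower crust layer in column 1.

Take the compensation level at the base of the deeper column (depth z_c below the surface of column 1) and equate Σ ρ_i t_i down to z_c; mantle fills any gap and the z_c terms cancel.
Column 1: 14.12×2820 + x×3030 + (z_c − 14.12 − x)×3340
Column 2: 0.601×0 + 2.806×1030 + 3.882×2570 + 6.931×3010 + (z_c − 0.601 − 13.619)×3340
The z_c×3340 term appears on both sides and cancels. Collect the known terms of each column as K = Σ(ρt)_known − 3340 × (depth of known layers): K_1 = 39818.4 − 3340×14.12 = −7342.4; K_2 = 33729.23 − 3340×(0.601 + 13.619) = −13765.57.
Balance: K_1 − x×(3340 − 3030) = K_2, so x = (K_1 − K_2)/(3340 − 3030) = 6423.17/310 = 20.7 km.

20.7 km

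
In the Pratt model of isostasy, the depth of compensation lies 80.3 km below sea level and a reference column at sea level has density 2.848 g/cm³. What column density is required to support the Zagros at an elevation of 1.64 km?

Pratt balance: ρ_ref D = ρ (D + h).
ρ = ρ_ref D/(D + h) = 2.848 × 80.3 km/(80.3 km + 1.64 km) = 2.79 g/cm³.

2.79 g/cm³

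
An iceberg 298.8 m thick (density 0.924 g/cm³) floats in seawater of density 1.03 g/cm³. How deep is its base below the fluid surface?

268 m

Draft d = t ρ_obj/ρ_fluid = 298.8 m × 0.924/1.03 = 268 m.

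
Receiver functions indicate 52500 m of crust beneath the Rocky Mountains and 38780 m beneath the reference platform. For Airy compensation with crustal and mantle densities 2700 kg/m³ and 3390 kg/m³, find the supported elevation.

2790 m

Excess crust Δ = 52500 m − 38780 m = 13720 m, split between elevation h and root r with h + r = Δ.
Airy balance ρ_c h = (ρ_m − ρ_c) r gives r = h ρ_c/(ρ_m − ρ_c), so h (1 + ρ_c/(ρ_m − ρ_c)) = Δ, i.e. h = Δ (ρ_m − ρ_c)/ρ_m.
h = 13720 m × 690/3390 = 2790 m.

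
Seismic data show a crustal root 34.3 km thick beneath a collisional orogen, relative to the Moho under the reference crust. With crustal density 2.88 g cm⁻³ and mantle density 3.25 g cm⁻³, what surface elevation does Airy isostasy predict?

By Archimedes' principle applied to the lithosphere: ρ_c h = (ρ_m − ρ_c) r.
h = r (ρ_m − ρ_c) / ρ_c = 34.3 km × (3.25 − 2.88) / 2.88 = 4.41 km.

4.41 km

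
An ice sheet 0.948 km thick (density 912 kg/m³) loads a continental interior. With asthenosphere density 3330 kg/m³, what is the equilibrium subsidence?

By Archimedes' principle applied to the lithosphere: the ice load ρ_ice t is balanced by mantle displaced below, ρ_m s.
s = t ρ_ice / ρ_m = 0.948 km × 912/3330 = 0.26 km.

0.26 km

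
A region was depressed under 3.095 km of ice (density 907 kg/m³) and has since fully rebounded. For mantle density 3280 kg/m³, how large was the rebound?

0.856 km

Removing the load lets mantle flow back in; uplift u satisfies ρ_ice t = ρ_m u.
u = t ρ_ice/ρ_m = 3.095 km × 907/3280 = 0.856 km.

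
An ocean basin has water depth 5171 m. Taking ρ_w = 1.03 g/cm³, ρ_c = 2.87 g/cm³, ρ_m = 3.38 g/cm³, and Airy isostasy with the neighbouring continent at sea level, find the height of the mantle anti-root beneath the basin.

Balancing pressure at the compensation depth: replacing crust with seawater at the top is compensated by replacing crust with mantle at the base: d (ρ_c − ρ_w) = a (ρ_m − ρ_c).
a = d (ρ_c − ρ_w)/(ρ_m − ρ_c) = 5171 m × 1.84/0.51 = 18700 m.

18700 m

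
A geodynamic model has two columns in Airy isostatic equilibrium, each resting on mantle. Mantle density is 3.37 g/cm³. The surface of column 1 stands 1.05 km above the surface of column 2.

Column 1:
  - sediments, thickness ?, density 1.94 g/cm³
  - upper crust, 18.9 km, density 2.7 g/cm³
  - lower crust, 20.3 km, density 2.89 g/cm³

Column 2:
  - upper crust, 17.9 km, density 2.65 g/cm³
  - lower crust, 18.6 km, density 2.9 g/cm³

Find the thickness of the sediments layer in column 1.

Take the compensation level at the base of the deeper column (depth z_c below the surface of column 1) and equate Σ ρ_i t_i down to z_c; mantle fills any gap and the z_c terms cancel.
Column 1: x×1.94 + 18.9×2.7 + 20.3×2.89 + (z_c − 39.2 − x)×3.37
Column 2: 1.05×0 + 17.9×2.65 + 18.6×2.9 + (z_c − 1.05 − 36.5)×3.37
The z_c×3.37 term appears on both sides and cancels. Collect the known terms of each column as K = Σ(ρt)_known − 3.37 × (depth of known layers): K_1 = 109.697 − 3.37×39.2 = −22.407; K_2 = 101.375 − 3.37×(1.05 + 36.5) = −25.1685.
Balance: K_1 − x×(3.37 − 1.94) = K_2, so x = (K_1 − K_2)/(3.37 − 1.94) = 2.7615/1.43 = 1.93 km.

1.93 km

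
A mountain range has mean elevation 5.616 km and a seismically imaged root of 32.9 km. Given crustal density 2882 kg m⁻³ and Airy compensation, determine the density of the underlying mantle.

Airy balance: ρ_c h = (ρ_m − ρ_c) r → ρ_m = ρ_c (1 + h/r).
ρ_m = 2882 × (1 + 5.616 km/32.9 km) = 3370 kg m⁻³.

3370 kg m⁻³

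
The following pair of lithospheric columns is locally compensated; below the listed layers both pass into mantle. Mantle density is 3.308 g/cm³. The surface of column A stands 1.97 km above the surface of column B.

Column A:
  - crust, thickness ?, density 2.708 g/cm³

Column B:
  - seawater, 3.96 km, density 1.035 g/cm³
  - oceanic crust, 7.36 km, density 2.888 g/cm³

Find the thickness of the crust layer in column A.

31 km

Take the compensation level at the base of the deeper column (depth z_c below the surface of column A) and equate Σ ρ_i t_i down to z_c; mantle fills any gap and the z_c terms cancel.
Column A: x×2.708 + (z_c − 0 − x)×3.308
Column B: 1.97×0 + 3.96×1.035 + 7.36×2.888 + (z_c − 1.97 − 11.32)×3.308
The z_c×3.308 term appears on both sides and cancels. Collect the known terms of each column as K = Σ(ρt)_known − 3.308 × (depth of known layers): K_A = 0 − 3.308×0 = 0; K_B = 25.35428 − 3.308×(1.97 + 11.32) = −18.60904.
Balance: K_A − x×(3.308 − 2.708) = K_B, so x = (K_A − K_B)/(3.308 − 2.708) = 18.609/0.6 = 31 km.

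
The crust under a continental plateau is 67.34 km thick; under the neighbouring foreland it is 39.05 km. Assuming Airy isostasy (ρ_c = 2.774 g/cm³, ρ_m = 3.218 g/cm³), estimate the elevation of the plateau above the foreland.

Excess crust Δ = 67.34 km − 39.05 km = 28.29 km, split between elevation h and root r with h + r = Δ.
Airy balance ρ_c h = (ρ_m − ρ_c) r gives r = h ρ_c/(ρ_m − ρ_c), so h (1 + ρ_c/(ρ_m − ρ_c)) = Δ, i.e. h = Δ (ρ_m − ρ_c)/ρ_m.
h = 28.29 km × 0.444/3.218 = 3.9 km.

3.9 km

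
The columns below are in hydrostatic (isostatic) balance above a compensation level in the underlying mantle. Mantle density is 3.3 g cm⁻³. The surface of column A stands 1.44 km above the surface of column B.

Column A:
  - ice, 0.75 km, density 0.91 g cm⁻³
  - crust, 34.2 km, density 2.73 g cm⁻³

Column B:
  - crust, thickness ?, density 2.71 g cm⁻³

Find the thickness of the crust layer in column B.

Take the compensation level at the base of the deeper column (depth z_c below the surface of column A) and equate Σ ρ_i t_i down to z_c; mantle fills any gap and the z_c terms cancel.
Column A: 0.75×0.91 + 34.2×2.73 + (z_c − 34.95)×3.3
Column B: 1.44×0 + x×2.71 + (z_c − 1.44 − 0 − x)×3.3
The z_c×3.3 term appears on both sides and cancels. Collect the known terms of each column as K = Σ(ρt)_known − 3.3 × (depth of known layers): K_A = 94.0485 − 3.3×34.95 = −21.2865; K_B = 0 − 3.3×(1.44 + 0) = −4.752.
Balance: K_A = K_B − x×(3.3 − 2.71), so x = (K_B − K_A)/(3.3 − 2.71) = 16.5345/0.59 = 28 km.

28 km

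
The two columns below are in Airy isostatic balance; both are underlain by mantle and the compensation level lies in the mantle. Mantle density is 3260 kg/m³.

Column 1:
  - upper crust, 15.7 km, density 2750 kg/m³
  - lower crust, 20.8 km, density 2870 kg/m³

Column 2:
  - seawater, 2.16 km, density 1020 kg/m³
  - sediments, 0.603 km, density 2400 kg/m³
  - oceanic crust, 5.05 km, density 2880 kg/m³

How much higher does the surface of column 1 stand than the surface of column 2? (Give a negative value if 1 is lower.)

2.71 km

For any compensation level in the mantle, the mantle terms cancel and isostasy reduces to e = (Σt_1 − Σt_2) − (Σ(ρt)_1 − Σ(ρt)_2) / ρ_m.
Σt_1 = 36.5 km; Σt_2 = 7.813 km; Σ(ρt)_1 = 102871; Σ(ρt)_2 = 18194.4 (in km·kg/m³).
e = (36.5 − 7.813) − (102871 − 18194.4) / 3260 = 2.71 km.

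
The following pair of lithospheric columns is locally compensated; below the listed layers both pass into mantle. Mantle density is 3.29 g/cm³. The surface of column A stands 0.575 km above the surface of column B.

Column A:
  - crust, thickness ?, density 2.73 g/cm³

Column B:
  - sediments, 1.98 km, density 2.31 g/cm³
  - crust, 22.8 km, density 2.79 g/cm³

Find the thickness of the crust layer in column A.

27.2 km

Take the compensation level at the base of the deeper column (depth z_c below the surface of column A) and equate Σ ρ_i t_i down to z_c; mantle fills any gap and the z_c terms cancel.
Column A: x×2.73 + (z_c − 0 − x)×3.29
Column B: 0.575×0 + 1.98×2.31 + 22.8×2.79 + (z_c − 0.575 − 24.78)×3.29
The z_c×3.29 term appears on both sides and cancels. Collect the known terms of each column as K = Σ(ρt)_known − 3.29 × (depth of known layers): K_A = 0 − 3.29×0 = 0; K_B = 68.1858 − 3.29×(0.575 + 24.78) = −15.23215.
Balance: K_A − x×(3.29 − 2.73) = K_B, so x = (K_A − K_B)/(3.29 − 2.73) = 15.2321/0.56 = 27.2 km.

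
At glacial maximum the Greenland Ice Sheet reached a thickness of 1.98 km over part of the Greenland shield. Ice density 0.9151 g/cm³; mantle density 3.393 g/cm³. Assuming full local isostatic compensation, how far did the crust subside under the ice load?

0.534 km

Balancing pressure at the compensation depth: the ice load ρ_ice t is balanced by mantle displaced below, ρ_m s.
s = t ρ_ice / ρ_m = 1.98 km × 0.9151/3.393 = 0.534 km.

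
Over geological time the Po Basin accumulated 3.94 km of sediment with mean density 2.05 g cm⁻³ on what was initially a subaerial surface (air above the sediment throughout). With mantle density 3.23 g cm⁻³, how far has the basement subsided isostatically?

2.5 km

Subaerial load: s = t ρ_sed / ρ_m = 3.94 km × 2.05/3.23 = 2.5 km.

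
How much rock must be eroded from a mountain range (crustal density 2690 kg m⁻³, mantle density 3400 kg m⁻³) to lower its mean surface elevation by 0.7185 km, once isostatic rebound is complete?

3.44 km

Net drop Δ = e − u = e − e ρ_c/ρ_m = e (ρ_m − ρ_c)/ρ_m.
e = Δ ρ_m/(ρ_m − ρ_c) = 0.7185 km × 3400/710 = 3.44 km.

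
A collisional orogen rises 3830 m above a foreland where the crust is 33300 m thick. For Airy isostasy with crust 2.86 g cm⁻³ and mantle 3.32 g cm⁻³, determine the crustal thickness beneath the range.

Root depth r = h ρ_c / (ρ_m − ρ_c) = 3830 m × 2.86 / 0.46 = 23810 m.
Total thickness = T + h + r = 33300 m + 3830 m + 23810 m = 60900 m.

60900 m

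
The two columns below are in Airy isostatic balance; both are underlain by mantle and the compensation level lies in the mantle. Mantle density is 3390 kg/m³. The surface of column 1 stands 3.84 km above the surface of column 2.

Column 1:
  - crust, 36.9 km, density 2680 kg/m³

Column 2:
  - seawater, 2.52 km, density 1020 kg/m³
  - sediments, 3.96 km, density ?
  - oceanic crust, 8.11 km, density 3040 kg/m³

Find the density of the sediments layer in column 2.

Take the compensation level at the base of the deeper column (depth z_c below the surface of column 1) and equate Σ ρ_i t_i down to z_c; mantle fills any gap and the z_c terms cancel.
Column 1: 36.9×2680 + (z_c − 36.9)×3390
Column 2: 3.84×0 + 2.52×1020 + 3.96×ρ + 8.11×3040 + (z_c − 3.84 − 14.59)×3390
The z_c×3390 term appears on both sides and cancels. Collect the known terms of each column as K = Σ(ρt)_known − 3390 × (depth of known layers): K_1 = 98892 − 3390×36.9 = −26199; K_2 = 27224.8 − 3390×(3.84 + 14.59) = −35252.9.
Balance: K_1 = K_2 + 3.96×ρ, so ρ = (K_1 − K_2)/3.96 = 9053.9/3.96 = 2290 kg/m³.

2290 kg/m³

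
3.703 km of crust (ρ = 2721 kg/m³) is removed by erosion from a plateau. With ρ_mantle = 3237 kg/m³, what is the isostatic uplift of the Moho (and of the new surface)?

3.11 km

Unloading: uplift u = e ρ_c/ρ_m = 3.703 km × 2721/3237 = 3.11 km.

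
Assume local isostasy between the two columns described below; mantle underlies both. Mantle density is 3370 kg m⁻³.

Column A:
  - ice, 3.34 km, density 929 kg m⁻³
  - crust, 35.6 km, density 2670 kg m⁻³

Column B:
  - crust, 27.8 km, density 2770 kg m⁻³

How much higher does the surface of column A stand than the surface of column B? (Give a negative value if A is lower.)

4.86 km

For any compensation level in the mantle, the mantle terms cancel and isostasy reduces to e = (Σt_A − Σt_B) − (Σ(ρt)_A − Σ(ρt)_B) / ρ_m.
Σt_A = 38.94 km; Σt_B = 27.8 km; Σ(ρt)_A = 98154.86; Σ(ρt)_B = 77006 (in km·kg m⁻³).
e = (38.94 − 27.8) − (98154.86 − 77006) / 3370 = 4.86 km.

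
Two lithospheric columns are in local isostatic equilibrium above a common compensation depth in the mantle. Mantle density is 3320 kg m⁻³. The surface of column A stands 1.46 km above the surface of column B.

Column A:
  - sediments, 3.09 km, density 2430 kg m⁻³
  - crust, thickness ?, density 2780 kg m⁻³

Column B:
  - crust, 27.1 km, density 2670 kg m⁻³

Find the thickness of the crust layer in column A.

Take the compensation level at the base of the deeper column (depth z_c below the surface of column A) and equate Σ ρ_i t_i down to z_c; mantle fills any gap and the z_c terms cancel.
Column A: 3.09×2430 + x×2780 + (z_c − 3.09 − x)×3320
Column B: 1.46×0 + 27.1×2670 + (z_c − 1.46 − 27.1)×3320
The z_c×3320 term appears on both sides and cancels. Collect the known terms of each column as K = Σ(ρt)_known − 3320 × (depth of known layers): K_A = 7508.7 − 3320×3.09 = −2750.1; K_B = 72357 − 3320×(1.46 + 27.1) = −22462.2.
Balance: K_A − x×(3320 − 2780) = K_B, so x = (K_A − K_B)/(3320 − 2780) = 19712.1/540 = 36.5 km.

36.5 km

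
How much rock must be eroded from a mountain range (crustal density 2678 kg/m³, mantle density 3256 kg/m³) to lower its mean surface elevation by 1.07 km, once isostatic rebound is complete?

6.03 km

Net drop Δ = e − u = e − e ρ_c/ρ_m = e (ρ_m − ρ_c)/ρ_m.
e = Δ ρ_m/(ρ_m − ρ_c) = 1.07 km × 3256/578 = 6.03 km.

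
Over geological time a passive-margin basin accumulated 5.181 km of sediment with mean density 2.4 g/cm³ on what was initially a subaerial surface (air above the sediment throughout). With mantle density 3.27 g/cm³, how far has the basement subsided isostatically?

Subaerial load: s = t ρ_sed / ρ_m = 5.181 km × 2.4/3.27 = 3.8 km.

3.8 km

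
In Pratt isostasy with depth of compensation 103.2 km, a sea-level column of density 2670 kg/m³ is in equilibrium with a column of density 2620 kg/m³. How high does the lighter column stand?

ρ_ref D = ρ (D + h) → h = D (ρ_ref − ρ)/ρ.
h = 103.2 km × (2670 − 2620)/2620 = 1.97 km.

1.97 km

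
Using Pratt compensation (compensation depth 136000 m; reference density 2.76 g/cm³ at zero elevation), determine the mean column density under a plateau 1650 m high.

Pratt balance: ρ_ref D = ρ (D + h).
ρ = ρ_ref D/(D + h) = 2.76 × 136000 m/(136000 m + 1650 m) = 2.73 g/cm³.

2.73 g/cm³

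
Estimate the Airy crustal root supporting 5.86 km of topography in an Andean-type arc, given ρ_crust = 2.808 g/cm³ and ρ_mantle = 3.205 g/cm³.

41.4 km

Equating mass per unit area of the two columns: the weight of the topography is balanced by the buoyancy of the root, ρ_c h = (ρ_m − ρ_c) r.
r = h · ρ_c / (ρ_m − ρ_c) = 5.86 km × 2.808 / (3.205 − 2.808) = 41.4 km.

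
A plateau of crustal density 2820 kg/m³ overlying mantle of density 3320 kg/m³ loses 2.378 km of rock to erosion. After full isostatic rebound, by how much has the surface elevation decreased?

Rebound u = e ρ_c/ρ_m = 2.378 km × 2820/3320 = 2.02 km.
Net surface drop = e − u = 2.378 km − 2.02 km = e (ρ_m − ρ_c)/ρ_m = 0.358 km.

0.358 km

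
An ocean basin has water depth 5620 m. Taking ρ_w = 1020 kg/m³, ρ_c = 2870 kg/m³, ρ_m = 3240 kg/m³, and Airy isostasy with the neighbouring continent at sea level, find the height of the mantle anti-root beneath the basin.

28100 m

Equating mass per unit area of the two columns: replacing crust with seawater at the top is compensated by replacing crust with mantle at the base: d (ρ_c − ρ_w) = a (ρ_m − ρ_c).
a = d (ρ_c − ρ_w)/(ρ_m − ρ_c) = 5620 m × 1850/370 = 28100 m.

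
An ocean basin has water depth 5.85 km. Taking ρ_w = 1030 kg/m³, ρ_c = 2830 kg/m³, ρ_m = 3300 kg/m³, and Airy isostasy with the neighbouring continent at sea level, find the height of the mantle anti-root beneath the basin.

For local isostatic compensation: replacing crust with seawater at the top is compensated by replacing crust with mantle at the base: d (ρ_c − ρ_w) = a (ρ_m − ρ_c).
a = d (ρ_c − ρ_w)/(ρ_m − ρ_c) = 5.85 km × 1800/470 = 22.4 km.

22.4 km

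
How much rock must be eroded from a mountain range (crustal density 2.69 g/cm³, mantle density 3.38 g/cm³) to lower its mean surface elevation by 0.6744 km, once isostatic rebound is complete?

Net drop Δ = e − u = e − e ρ_c/ρ_m = e (ρ_m − ρ_c)/ρ_m.
e = Δ ρ_m/(ρ_m − ρ_c) = 0.6744 km × 3.38/0.69 = 3.3 km.

3.3 km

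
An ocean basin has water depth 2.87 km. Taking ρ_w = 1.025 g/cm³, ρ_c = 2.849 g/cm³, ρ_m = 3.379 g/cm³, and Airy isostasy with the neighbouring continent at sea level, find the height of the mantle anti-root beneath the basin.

9.88 km

Isostatic balance requires: replacing crust with seawater at the top is compensated by replacing crust with mantle at the base: d (ρ_c − ρ_w) = a (ρ_m − ρ_c).
a = d (ρ_c − ρ_w)/(ρ_m − ρ_c) = 2.87 km × 1.824/0.53 = 9.88 km.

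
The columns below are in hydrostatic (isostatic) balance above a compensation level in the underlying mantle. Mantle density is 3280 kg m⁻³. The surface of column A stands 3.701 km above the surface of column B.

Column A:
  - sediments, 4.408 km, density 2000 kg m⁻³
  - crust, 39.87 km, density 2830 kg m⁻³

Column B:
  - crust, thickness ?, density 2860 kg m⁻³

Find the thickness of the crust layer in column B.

Take the compensation level at the base of the deeper column (depth z_c below the surface of column A) and equate Σ ρ_i t_i down to z_c; mantle fills any gap and the z_c terms cancel.
Column A: 4.408×2000 + 39.87×2830 + (z_c − 44.278)×3280
Column B: 3.701×0 + x×2860 + (z_c − 3.701 − 0 − x)×3280
The z_c×3280 term appears on both sides and cancels. Collect the known terms of each column as K = Σ(ρt)_known − 3280 × (depth of known layers): K_A = 121648.1 − 3280×44.278 = −23583.74; K_B = 0 − 3280×(3.701 + 0) = −12139.28.
Balance: K_A = K_B − x×(3280 − 2860), so x = (K_B − K_A)/(3280 − 2860) = 11444.5/420 = 27.2 km.

27.2 km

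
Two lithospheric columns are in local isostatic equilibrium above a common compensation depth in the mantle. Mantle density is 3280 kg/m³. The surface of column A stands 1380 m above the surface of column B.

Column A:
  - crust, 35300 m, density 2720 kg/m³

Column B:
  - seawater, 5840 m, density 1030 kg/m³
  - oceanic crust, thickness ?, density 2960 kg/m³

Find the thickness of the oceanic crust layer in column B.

Take the compensation level at the base of the deeper column (depth z_c below the surface of column A) and equate Σ ρ_i t_i down to z_c; mantle fills any gap and the z_c terms cancel.
Column A: 35300×2720 + (z_c − 35300)×3280
Column B: 1380×0 + 5840×1030 + x×2960 + (z_c − 1380 − 5840 − x)×3280
The z_c×3280 term appears on both sides and cancels. Collect the known terms of each column as K = Σ(ρt)_known − 3280 × (depth of known layers): K_A = 96016000 − 3280×35300 = −19768000; K_B = 6015200 − 3280×(1380 + 5840) = −17666400.
Balance: K_A = K_B − x×(3280 − 2960), so x = (K_B − K_A)/(3280 − 2960) = 2101600/320 = 6570 m.

6570 m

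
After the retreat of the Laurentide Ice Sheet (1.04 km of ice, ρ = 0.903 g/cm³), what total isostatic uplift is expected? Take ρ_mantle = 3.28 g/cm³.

0.286 km

Removing the load lets mantle flow back in; uplift u satisfies ρ_ice t = ρ_m u.
u = t ρ_ice/ρ_m = 1.04 km × 0.903/3.28 = 0.286 km.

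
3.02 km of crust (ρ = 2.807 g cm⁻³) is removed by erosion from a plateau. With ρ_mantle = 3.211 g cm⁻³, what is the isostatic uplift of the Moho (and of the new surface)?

2.64 km

Unloading: uplift u = e ρ_c/ρ_m = 3.02 km × 2.807/3.211 = 2.64 km.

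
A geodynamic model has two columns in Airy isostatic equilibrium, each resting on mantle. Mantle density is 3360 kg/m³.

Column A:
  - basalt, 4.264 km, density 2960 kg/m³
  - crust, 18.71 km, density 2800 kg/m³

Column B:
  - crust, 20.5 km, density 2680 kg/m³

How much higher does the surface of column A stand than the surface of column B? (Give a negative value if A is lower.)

For any compensation level in the mantle, the mantle terms cancel and isostasy reduces to e = (Σt_A − Σt_B) − (Σ(ρt)_A − Σ(ρt)_B) / ρ_m.
Σt_A = 22.974 km; Σt_B = 20.5 km; Σ(ρt)_A = 65009.44; Σ(ρt)_B = 54940 (in km·kg/m³).
e = (22.974 − 20.5) − (65009.44 − 54940) / 3360 = −0.523 km.

−0.523 km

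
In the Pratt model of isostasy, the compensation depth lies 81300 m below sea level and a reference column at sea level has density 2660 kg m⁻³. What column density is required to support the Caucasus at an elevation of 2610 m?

Pratt balance: ρ_ref D = ρ (D + h).
ρ = ρ_ref D/(D + h) = 2660 × 81300 m/(81300 m + 2610 m) = 2580 kg m⁻³.

2580 kg m⁻³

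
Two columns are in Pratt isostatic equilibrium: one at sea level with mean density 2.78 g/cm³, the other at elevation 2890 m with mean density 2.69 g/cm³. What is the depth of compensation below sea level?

86400 m

ρ_ref D = ρ (D + h) → D (ρ_ref − ρ) = ρ h.
D = ρ h/(ρ_ref − ρ) = 2.69 × 2890 m/(2.78 − 2.69) = 86400 m.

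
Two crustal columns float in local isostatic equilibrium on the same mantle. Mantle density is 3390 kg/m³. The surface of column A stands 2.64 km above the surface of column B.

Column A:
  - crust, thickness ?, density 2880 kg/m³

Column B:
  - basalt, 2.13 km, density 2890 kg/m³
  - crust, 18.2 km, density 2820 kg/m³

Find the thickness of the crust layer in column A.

Take the compensation level at the base of the deeper column (depth z_c below the surface of column A) and equate Σ ρ_i t_i down to z_c; mantle fills any gap and the z_c terms cancel.
Column A: x×2880 + (z_c − 0 − x)×3390
Column B: 2.64×0 + 2.13×2890 + 18.2×2820 + (z_c − 2.64 − 20.33)×3390
The z_c×3390 term appears on both sides and cancels. Collect the known terms of each column as K = Σ(ρt)_known − 3390 × (depth of known layers): K_A = 0 − 3390×0 = 0; K_B = 57479.7 − 3390×(2.64 + 20.33) = −20388.6.
Balance: K_A − x×(3390 − 2880) = K_B, so x = (K_A − K_B)/(3390 − 2880) = 20388.6/510 = 40 km.

40 km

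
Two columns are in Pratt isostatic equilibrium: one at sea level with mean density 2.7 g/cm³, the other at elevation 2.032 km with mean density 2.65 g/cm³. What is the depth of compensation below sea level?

ρ_ref D = ρ (D + h) → D (ρ_ref − ρ) = ρ h.
D = ρ h/(ρ_ref − ρ) = 2.65 × 2.032 km/(2.7 − 2.65) = 108 km.

108 km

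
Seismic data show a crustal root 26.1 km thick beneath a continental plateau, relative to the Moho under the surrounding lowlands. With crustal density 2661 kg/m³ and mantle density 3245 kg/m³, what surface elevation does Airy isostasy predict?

5.73 km

Isostatic balance requires: ρ_c h = (ρ_m − ρ_c) r.
h = r (ρ_m − ρ_c) / ρ_c = 26.1 km × (3245 − 2661) / 2661 = 5.73 km.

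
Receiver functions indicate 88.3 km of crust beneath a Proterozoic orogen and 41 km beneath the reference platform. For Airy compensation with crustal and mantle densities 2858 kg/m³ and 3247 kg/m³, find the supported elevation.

5.67 km

Excess crust Δ = 88.3 km − 41 km = 47.3 km, split between elevation h and root r with h + r = Δ.
Airy balance ρ_c h = (ρ_m − ρ_c) r gives r = h ρ_c/(ρ_m − ρ_c), so h (1 + ρ_c/(ρ_m − ρ_c)) = Δ, i.e. h = Δ (ρ_m − ρ_c)/ρ_m.
h = 47.3 km × 389/3247 = 5.67 km.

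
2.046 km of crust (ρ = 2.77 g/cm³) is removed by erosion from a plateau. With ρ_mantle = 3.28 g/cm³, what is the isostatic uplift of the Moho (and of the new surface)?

1.73 km

Unloading: uplift u = e ρ_c/ρ_m = 2.046 km × 2.77/3.28 = 1.73 km.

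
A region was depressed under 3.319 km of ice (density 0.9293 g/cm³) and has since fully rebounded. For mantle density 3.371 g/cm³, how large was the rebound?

0.915 km

Removing the load lets mantle flow back in; uplift u satisfies ρ_ice t = ρ_m u.
u = t ρ_ice/ρ_m = 3.319 km × 0.9293/3.371 = 0.915 km.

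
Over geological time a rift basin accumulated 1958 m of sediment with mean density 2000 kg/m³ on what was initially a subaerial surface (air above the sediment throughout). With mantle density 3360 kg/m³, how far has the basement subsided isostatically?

Subaerial load: s = t ρ_sed / ρ_m = 1958 m × 2000/3360 = 1170 m.

1170 m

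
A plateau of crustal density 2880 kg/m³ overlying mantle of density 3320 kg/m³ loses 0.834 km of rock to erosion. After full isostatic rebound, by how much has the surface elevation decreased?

0.111 km

Rebound u = e ρ_c/ρ_m = 0.834 km × 2880/3320 = 0.7235 km.
Net surface drop = e − u = 0.834 km − 0.7235 km = e (ρ_m − ρ_c)/ρ_m = 0.111 km.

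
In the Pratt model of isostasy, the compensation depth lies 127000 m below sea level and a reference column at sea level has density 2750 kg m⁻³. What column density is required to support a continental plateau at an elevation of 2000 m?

Pratt balance: ρ_ref D = ρ (D + h).
ρ = ρ_ref D/(D + h) = 2750 × 127000 m/(127000 m + 2000 m) = 2710 kg m⁻³.

2710 kg m⁻³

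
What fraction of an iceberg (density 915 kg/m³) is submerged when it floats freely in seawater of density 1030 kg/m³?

88.8%

Submerged fraction = ρ_obj/ρ_fluid = 915/1030 = 88.8%.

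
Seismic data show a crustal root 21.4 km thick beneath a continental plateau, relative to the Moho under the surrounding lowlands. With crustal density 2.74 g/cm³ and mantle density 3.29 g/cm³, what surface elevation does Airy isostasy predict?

Balancing pressure at the compensation depth: ρ_c h = (ρ_m − ρ_c) r.
h = r (ρ_m − ρ_c) / ρ_c = 21.4 km × (3.29 − 2.74) / 2.74 = 4.3 km.

4.3 km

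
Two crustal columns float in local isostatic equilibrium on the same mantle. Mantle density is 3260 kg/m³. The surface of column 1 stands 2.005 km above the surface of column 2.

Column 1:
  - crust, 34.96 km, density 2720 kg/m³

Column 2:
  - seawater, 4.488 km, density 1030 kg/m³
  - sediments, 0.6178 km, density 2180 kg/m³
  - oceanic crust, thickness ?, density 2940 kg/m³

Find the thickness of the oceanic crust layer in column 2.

Take the compensation level at the base of the deeper column (depth z_c below the surface of column 1) and equate Σ ρ_i t_i down to z_c; mantle fills any gap and the z_c terms cancel.
Column 1: 34.96×2720 + (z_c − 34.96)×3260
Column 2: 2.005×0 + 4.488×1030 + 0.6178×2180 + x×2940 + (z_c − 2.005 − 5.1058 − x)×3260
The z_c×3260 term appears on both sides and cancels. Collect the known terms of each column as K = Σ(ρt)_known − 3260 × (depth of known layers): K_1 = 95091.2 − 3260×34.96 = −18878.4; K_2 = 5969.444 − 3260×(2.005 + 5.1058) = −17211.764.
Balance: K_1 = K_2 − x×(3260 − 2940), so x = (K_2 − K_1)/(3260 − 2940) = 1666.64/320 = 5.21 km.

5.21 km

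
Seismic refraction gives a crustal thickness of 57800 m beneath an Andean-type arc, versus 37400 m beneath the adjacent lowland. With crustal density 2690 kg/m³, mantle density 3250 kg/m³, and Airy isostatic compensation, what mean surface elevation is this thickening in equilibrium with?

3520 m

Excess crust Δ = 57800 m − 37400 m = 20400 m, split between elevation h and root r with h + r = Δ.
Airy balance ρ_c h = (ρ_m − ρ_c) r gives r = h ρ_c/(ρ_m − ρ_c), so h (1 + ρ_c/(ρ_m − ρ_c)) = Δ, i.e. h = Δ (ρ_m − ρ_c)/ρ_m.
h = 20400 m × 560/3250 = 3520 m.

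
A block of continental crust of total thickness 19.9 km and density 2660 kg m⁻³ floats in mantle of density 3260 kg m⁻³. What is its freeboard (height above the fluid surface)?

Floating equilibrium: submerged depth d = t ρ_obj/ρ_fluid = 19.9 km × 2660/3260 = 16.24 km.
Freeboard = t − d = 19.9 km − 16.24 km = 3.66 km.

3.66 km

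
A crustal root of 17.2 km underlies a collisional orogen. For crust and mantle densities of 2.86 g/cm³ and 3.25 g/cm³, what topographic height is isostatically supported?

2.35 km

In Airy isostatic equilibrium: ρ_c h = (ρ_m − ρ_c) r.
h = r (ρ_m − ρ_c) / ρ_c = 17.2 km × (3.25 − 2.86) / 2.86 = 2.35 km.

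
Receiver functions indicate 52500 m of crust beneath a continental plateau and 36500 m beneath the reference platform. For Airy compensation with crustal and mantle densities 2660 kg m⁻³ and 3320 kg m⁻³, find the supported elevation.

3180 m

Excess crust Δ = 52500 m − 36500 m = 16000 m, split between elevation h and root r with h + r = Δ.
Airy balance ρ_c h = (ρ_m − ρ_c) r gives r = h ρ_c/(ρ_m − ρ_c), so h (1 + ρ_c/(ρ_m − ρ_c)) = Δ, i.e. h = Δ (ρ_m − ρ_c)/ρ_m.
h = 16000 m × 660/3320 = 3180 m.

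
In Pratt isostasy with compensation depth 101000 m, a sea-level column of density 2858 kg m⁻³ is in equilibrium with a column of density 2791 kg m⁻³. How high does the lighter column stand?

ρ_ref D = ρ (D + h) → h = D (ρ_ref − ρ)/ρ.
h = 101000 m × (2858 − 2791)/2791 = 2420 m.

2420 m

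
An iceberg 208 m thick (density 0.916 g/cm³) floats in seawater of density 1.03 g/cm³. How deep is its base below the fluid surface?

185 m

Draft d = t ρ_obj/ρ_fluid = 208 m × 0.916/1.03 = 185 m.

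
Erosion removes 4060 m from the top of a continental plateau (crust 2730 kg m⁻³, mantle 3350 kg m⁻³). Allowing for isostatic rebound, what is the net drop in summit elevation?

751 m

Rebound u = e ρ_c/ρ_m = 4060 m × 2730/3350 = 3309 m.
Net surface drop = e − u = 4060 m − 3309 m = e (ρ_m − ρ_c)/ρ_m = 751 m.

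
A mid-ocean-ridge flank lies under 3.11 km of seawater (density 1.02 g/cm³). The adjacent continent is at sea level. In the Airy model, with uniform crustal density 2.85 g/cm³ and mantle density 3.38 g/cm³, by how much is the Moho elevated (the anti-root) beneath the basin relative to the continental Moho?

10.7 km

Equating mass per unit area of the two columns: replacing crust with seawater at the top is compensated by replacing crust with mantle at the base: d (ρ_c − ρ_w) = a (ρ_m − ρ_c).
a = d (ρ_c − ρ_w)/(ρ_m − ρ_c) = 3.11 km × 1.83/0.53 = 10.7 km.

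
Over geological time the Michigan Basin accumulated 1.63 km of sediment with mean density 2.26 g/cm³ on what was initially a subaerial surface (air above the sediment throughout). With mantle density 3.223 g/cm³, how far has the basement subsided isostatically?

Subaerial load: s = t ρ_sed / ρ_m = 1.63 km × 2.26/3.223 = 1.14 km.

1.14 km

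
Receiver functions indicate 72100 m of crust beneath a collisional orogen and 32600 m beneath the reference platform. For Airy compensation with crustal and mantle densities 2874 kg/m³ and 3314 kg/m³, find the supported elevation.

Excess crust Δ = 72100 m − 32600 m = 39500 m, split between elevation h and root r with h + r = Δ.
Airy balance ρ_c h = (ρ_m − ρ_c) r gives r = h ρ_c/(ρ_m − ρ_c), so h (1 + ρ_c/(ρ_m − ρ_c)) = Δ, i.e. h = Δ (ρ_m − ρ_c)/ρ_m.
h = 39500 m × 440/3314 = 5240 m.

5240 m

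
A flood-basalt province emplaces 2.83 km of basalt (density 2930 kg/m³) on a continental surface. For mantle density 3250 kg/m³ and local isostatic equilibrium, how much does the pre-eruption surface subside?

2.55 km

Subaerial loading: s = t ρ_load / ρ_m.
s = 2.83 km × 2930/3250 = 2.55 km.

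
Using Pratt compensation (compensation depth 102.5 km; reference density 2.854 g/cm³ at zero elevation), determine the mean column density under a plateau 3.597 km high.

2.76 g/cm³

Pratt balance: ρ_ref D = ρ (D + h).
ρ = ρ_ref D/(D + h) = 2.854 × 102.5 km/(102.5 km + 3.597 km) = 2.76 g/cm³.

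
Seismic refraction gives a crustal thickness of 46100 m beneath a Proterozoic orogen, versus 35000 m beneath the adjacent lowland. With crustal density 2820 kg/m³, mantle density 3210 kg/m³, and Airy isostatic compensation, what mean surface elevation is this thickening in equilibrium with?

1350 m

Excess crust Δ = 46100 m − 35000 m = 11100 m, split between elevation h and root r with h + r = Δ.
Airy balance ρ_c h = (ρ_m − ρ_c) r gives r = h ρ_c/(ρ_m − ρ_c), so h (1 + ρ_c/(ρ_m − ρ_c)) = Δ, i.e. h = Δ (ρ_m − ρ_c)/ρ_m.
h = 11100 m × 390/3210 = 1350 m.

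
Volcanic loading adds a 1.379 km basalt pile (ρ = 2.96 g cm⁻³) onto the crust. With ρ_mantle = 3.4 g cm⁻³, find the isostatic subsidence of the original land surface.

1.2 km

Subaerial loading: s = t ρ_load / ρ_m.
s = 1.379 km × 2.96/3.4 = 1.2 km.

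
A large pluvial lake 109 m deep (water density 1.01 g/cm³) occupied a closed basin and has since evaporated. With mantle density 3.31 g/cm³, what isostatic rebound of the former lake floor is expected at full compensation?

u = d ρ_w/ρ_m = 109 m × 1.01/3.31 = 33.3 m.

33.3 m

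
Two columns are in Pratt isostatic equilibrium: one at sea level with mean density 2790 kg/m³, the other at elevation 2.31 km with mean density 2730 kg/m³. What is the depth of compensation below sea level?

105 km

ρ_ref D = ρ (D + h) → D (ρ_ref − ρ) = ρ h.
D = ρ h/(ρ_ref − ρ) = 2730 × 2.31 km/(2790 − 2730) = 105 km.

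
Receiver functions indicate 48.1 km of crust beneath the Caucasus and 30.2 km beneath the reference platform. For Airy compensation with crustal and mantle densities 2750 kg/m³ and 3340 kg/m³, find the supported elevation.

3.16 km

Excess crust Δ = 48.1 km − 30.2 km = 17.9 km, split between elevation h and root r with h + r = Δ.
Airy balance ρ_c h = (ρ_m − ρ_c) r gives r = h ρ_c/(ρ_m − ρ_c), so h (1 + ρ_c/(ρ_m − ρ_c)) = Δ, i.e. h = Δ (ρ_m − ρ_c)/ρ_m.
h = 17.9 km × 590/3340 = 3.16 km.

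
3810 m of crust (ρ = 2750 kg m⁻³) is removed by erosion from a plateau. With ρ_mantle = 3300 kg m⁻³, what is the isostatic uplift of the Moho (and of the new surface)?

3180 m

Unloading: uplift u = e ρ_c/ρ_m = 3810 m × 2750/3300 = 3180 m.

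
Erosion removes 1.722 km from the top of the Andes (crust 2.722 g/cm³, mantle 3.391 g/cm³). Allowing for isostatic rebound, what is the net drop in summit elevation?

0.34 km

Rebound u = e ρ_c/ρ_m = 1.722 km × 2.722/3.391 = 1.382 km.
Net surface drop = e − u = 1.722 km − 1.382 km = e (ρ_m − ρ_c)/ρ_m = 0.34 km.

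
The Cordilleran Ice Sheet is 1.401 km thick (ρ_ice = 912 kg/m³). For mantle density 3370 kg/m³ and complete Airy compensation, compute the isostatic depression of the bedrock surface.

0.379 km

For local isostatic compensation: the ice load ρ_ice t is balanced by mantle displaced below, ρ_m s.
s = t ρ_ice / ρ_m = 1.401 km × 912/3370 = 0.379 km.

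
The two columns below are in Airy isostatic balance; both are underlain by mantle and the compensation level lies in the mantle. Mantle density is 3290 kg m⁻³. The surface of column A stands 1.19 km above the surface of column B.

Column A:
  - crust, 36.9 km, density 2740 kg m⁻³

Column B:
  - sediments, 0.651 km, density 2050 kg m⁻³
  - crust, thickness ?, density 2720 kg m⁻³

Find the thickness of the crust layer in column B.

Take the compensation level at the base of the deeper column (depth z_c below the surface of column A) and equate Σ ρ_i t_i down to z_c; mantle fills any gap and the z_c terms cancel.
Column A: 36.9×2740 + (z_c − 36.9)×3290
Column B: 1.19×0 + 0.651×2050 + x×2720 + (z_c − 1.19 − 0.651 − x)×3290
The z_c×3290 term appears on both sides and cancels. Collect the known terms of each column as K = Σ(ρt)_known − 3290 × (depth of known layers): K_A = 101106 − 3290×36.9 = −20295; K_B = 1334.55 − 3290×(1.19 + 0.651) = −4722.34.
Balance: K_A = K_B − x×(3290 − 2720), so x = (K_B − K_A)/(3290 − 2720) = 15572.7/570 = 27.3 km.

27.3 km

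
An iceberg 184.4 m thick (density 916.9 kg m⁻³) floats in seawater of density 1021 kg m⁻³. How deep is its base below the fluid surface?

166 m

Draft d = t ρ_obj/ρ_fluid = 184.4 m × 916.9/1021 = 166 m.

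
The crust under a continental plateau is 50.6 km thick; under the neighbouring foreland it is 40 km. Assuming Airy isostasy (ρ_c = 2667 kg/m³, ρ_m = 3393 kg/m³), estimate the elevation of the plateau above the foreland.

Excess crust Δ = 50.6 km − 40 km = 10.6 km, split between elevation h and root r with h + r = Δ.
Airy balance ρ_c h = (ρ_m − ρ_c) r gives r = h ρ_c/(ρ_m − ρ_c), so h (1 + ρ_c/(ρ_m − ρ_c)) = Δ, i.e. h = Δ (ρ_m − ρ_c)/ρ_m.
h = 10.6 km × 726/3393 = 2.27 km.

2.27 km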